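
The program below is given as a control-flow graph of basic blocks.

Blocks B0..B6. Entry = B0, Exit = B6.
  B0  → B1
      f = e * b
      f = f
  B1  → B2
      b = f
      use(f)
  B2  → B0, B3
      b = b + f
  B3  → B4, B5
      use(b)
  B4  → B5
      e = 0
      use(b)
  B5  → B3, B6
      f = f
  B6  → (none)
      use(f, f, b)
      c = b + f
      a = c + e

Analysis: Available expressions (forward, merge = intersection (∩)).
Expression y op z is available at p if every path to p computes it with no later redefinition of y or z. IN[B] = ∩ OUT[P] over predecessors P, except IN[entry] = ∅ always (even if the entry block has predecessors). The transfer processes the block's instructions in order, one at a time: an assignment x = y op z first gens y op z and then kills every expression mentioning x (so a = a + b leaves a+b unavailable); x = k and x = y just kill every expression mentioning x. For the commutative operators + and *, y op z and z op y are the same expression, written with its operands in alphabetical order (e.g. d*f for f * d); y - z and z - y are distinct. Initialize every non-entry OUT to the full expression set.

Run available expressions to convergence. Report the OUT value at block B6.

Answer: {b+f, c+e}

Working:
Per-block solution:
  B0:   IN={}   OUT={b*e}
  B1:   IN={b*e}   OUT={}
  B2:   IN={}   OUT={}
  B3:   IN={}   OUT={}
  B4:   IN={}   OUT={}
  B5:   IN={}   OUT={}
  B6:   IN={}   OUT={b+f, c+e}

Merge at B6: IN[B6] = OUT[B5] = {}
Applying B6's transfer function to that IN value gives OUT[B6] (row B6 above).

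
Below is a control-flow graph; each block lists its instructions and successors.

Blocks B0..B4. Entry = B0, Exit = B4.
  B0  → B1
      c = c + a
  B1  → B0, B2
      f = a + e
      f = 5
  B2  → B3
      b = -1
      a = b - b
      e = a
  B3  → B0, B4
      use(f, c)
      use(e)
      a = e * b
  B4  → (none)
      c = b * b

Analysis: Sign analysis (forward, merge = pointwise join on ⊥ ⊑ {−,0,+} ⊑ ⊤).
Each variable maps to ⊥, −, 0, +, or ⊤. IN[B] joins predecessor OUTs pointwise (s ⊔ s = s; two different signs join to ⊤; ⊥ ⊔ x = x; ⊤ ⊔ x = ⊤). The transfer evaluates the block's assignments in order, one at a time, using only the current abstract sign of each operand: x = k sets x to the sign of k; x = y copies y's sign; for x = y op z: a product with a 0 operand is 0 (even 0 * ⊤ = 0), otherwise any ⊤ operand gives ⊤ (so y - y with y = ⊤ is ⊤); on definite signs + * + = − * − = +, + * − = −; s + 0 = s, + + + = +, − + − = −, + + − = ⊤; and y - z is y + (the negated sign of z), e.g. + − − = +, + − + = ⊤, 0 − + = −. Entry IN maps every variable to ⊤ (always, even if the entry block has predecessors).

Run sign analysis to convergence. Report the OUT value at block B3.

Per-block solution:
  B0:   IN=(all ⊤)   OUT=(all ⊤)
  B1:   IN=(all ⊤)   OUT={f:+; rest ⊤}
  B2:   IN={f:+; rest ⊤}   OUT={b:-, f:+; rest ⊤}
  B3:   IN={b:-, f:+; rest ⊤}   OUT={b:-, f:+; rest ⊤}
  B4:   IN={b:-, f:+; rest ⊤}   OUT={b:-, c:+, f:+; rest ⊤}

Merge at B3: IN[B3] = OUT[B2] = {a: ⊤, b: -, c: ⊤, d: ⊤, e: ⊤, f: +}
Applying B3's transfer function to that IN value gives OUT[B3] (row B3 above).

Answer: {a: ⊤, b: -, c: ⊤, d: ⊤, e: ⊤, f: +}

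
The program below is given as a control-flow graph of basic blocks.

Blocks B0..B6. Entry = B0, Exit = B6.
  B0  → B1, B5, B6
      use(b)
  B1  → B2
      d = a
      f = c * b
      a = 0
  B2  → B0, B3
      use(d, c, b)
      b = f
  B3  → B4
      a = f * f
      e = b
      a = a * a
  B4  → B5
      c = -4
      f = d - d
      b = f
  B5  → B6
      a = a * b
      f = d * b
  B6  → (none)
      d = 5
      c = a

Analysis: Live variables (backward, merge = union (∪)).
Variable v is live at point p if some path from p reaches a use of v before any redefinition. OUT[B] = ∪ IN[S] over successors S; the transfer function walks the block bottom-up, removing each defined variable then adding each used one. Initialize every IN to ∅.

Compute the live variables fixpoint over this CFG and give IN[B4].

Answer: {a, d}

Derivation:
Fixpoint table:
  B0:   IN={a, b, c, d}   OUT={a, b, c, d}
  B1:   IN={a, b, c}   OUT={a, b, c, d, f}
  B2:   IN={a, b, c, d, f}   OUT={a, b, c, d, f}
  B3:   IN={b, d, f}   OUT={a, d}
  B4:   IN={a, d}   OUT={a, b, d}
  B5:   IN={a, b, d}   OUT={a}
  B6:   IN={a}   OUT={}

Merge at B4: OUT[B4] = IN[B5] = {a, b, d}
Applying B4's transfer function to that OUT value gives IN[B4] (row B4 above).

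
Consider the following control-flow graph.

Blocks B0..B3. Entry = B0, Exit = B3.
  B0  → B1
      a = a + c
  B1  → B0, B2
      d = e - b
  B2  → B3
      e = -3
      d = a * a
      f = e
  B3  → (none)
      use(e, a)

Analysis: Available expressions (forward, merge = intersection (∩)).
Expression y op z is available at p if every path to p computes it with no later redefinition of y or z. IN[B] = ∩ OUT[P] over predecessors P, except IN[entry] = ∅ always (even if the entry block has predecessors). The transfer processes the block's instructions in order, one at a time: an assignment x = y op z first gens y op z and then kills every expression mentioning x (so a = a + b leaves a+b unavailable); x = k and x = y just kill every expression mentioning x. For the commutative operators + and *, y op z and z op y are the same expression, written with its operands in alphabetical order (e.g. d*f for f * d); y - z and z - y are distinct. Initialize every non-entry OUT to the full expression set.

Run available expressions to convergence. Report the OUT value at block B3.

Per-block solution:
  B0:   IN={}   OUT={}
  B1:   IN={}   OUT={e-b}
  B2:   IN={e-b}   OUT={a*a}
  B3:   IN={a*a}   OUT={a*a}

Merge at B3: IN[B3] = OUT[B2] = {a*a}
Applying B3's transfer function to that IN value gives OUT[B3] (row B3 above).

Answer: {a*a}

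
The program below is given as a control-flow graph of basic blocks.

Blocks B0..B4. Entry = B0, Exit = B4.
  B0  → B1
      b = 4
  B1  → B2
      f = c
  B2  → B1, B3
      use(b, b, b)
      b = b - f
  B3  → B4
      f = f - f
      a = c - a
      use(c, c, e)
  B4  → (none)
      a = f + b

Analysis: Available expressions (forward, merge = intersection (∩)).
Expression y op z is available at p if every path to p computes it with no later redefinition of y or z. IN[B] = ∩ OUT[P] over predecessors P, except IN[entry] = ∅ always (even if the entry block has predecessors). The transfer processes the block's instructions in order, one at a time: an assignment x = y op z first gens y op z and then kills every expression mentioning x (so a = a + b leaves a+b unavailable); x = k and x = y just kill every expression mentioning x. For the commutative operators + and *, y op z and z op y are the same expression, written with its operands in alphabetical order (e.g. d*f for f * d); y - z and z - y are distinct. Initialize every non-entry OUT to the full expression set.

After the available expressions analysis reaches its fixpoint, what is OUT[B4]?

Fixpoint table:
  B0:   IN={}   OUT={}
  B1:   IN={}   OUT={}
  B2:   IN={}   OUT={}
  B3:   IN={}   OUT={}
  B4:   IN={}   OUT={b+f}

Merge at B4: IN[B4] = OUT[B3] = {}
Applying B4's transfer function to that IN value gives OUT[B4] (row B4 above).

Answer: {b+f}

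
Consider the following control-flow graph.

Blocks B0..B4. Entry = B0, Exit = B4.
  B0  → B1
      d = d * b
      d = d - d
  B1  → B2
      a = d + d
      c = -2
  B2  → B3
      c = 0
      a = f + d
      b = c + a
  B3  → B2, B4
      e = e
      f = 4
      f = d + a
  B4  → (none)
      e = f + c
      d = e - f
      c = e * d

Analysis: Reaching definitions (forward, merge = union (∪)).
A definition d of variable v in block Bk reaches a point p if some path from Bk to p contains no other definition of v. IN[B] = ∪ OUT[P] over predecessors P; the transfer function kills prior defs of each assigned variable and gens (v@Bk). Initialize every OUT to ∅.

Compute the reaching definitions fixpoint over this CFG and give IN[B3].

Answer: {a@B2, b@B2, c@B2, d@B0, e@B3, f@B3}

Working:
Fixpoint table:
  B0:  IN={}  OUT={d@B0}
  B1:  IN={d@B0}  OUT={a@B1, c@B1, d@B0}
  B2:  IN={a@B1, a@B2, b@B2, c@B1, c@B2, d@B0, e@B3, f@B3}  OUT={a@B2, b@B2, c@B2, d@B0, e@B3, f@B3}
  B3:  IN={a@B2, b@B2, c@B2, d@B0, e@B3, f@B3}  OUT={a@B2, b@B2, c@B2, d@B0, e@B3, f@B3}
  B4:  IN={a@B2, b@B2, c@B2, d@B0, e@B3, f@B3}  OUT={a@B2, b@B2, c@B4, d@B4, e@B4, f@B3}

Merge at B3: IN[B3] = OUT[B2] = {a@B2, b@B2, c@B2, d@B0, e@B3, f@B3}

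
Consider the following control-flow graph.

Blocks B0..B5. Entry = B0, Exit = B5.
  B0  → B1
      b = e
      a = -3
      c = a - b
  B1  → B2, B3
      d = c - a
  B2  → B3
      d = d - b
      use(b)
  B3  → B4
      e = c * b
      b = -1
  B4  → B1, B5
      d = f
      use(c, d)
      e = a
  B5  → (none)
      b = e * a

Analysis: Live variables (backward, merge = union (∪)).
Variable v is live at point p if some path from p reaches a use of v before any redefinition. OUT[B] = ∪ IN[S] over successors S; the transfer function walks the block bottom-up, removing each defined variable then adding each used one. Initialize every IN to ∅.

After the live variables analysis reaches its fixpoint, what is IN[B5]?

Fixpoint table:
  B0:  IN={e, f}  OUT={a, b, c, f}
  B1:  IN={a, b, c, f}  OUT={a, b, c, d, f}
  B2:  IN={a, b, c, d, f}  OUT={a, b, c, f}
  B3:  IN={a, b, c, f}  OUT={a, b, c, f}
  B4:  IN={a, b, c, f}  OUT={a, b, c, e, f}
  B5:  IN={a, e}  OUT={}

B5 is the boundary node: OUT[B5] = {}
Applying B5's transfer function to that OUT value gives IN[B5] (row B5 above).

Answer: {a, e}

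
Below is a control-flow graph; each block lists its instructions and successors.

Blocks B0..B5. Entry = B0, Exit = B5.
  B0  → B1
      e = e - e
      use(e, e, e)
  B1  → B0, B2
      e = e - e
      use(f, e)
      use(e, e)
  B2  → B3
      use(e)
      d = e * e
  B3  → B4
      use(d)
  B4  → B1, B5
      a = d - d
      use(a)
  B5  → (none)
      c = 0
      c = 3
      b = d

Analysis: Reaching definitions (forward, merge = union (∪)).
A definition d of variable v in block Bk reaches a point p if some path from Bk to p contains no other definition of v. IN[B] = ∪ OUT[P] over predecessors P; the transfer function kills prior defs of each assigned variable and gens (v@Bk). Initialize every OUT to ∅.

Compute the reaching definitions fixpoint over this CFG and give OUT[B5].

Answer: {a@B4, b@B5, c@B5, d@B2, e@B1}

Trace:
Fixpoint table:
  B0:   IN={a@B4, d@B2, e@B1}   OUT={a@B4, d@B2, e@B0}
  B1:   IN={a@B4, d@B2, e@B0, e@B1}   OUT={a@B4, d@B2, e@B1}
  B2:   IN={a@B4, d@B2, e@B1}   OUT={a@B4, d@B2, e@B1}
  B3:   IN={a@B4, d@B2, e@B1}   OUT={a@B4, d@B2, e@B1}
  B4:   IN={a@B4, d@B2, e@B1}   OUT={a@B4, d@B2, e@B1}
  B5:   IN={a@B4, d@B2, e@B1}   OUT={a@B4, b@B5, c@B5, d@B2, e@B1}

Merge at B5: IN[B5] = OUT[B4] = {a@B4, d@B2, e@B1}
Applying B5's transfer function to that IN value gives OUT[B5] (row B5 above).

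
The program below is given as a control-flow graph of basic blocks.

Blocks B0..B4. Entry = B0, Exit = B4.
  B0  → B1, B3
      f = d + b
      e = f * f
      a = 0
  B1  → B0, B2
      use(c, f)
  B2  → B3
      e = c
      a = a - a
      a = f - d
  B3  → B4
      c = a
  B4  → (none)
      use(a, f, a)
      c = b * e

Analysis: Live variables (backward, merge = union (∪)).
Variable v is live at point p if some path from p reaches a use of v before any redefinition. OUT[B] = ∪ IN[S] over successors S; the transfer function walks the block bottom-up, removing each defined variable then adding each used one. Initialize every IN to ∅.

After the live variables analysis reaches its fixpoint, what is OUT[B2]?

Converged values:
  B0:  IN={b, c, d}  OUT={a, b, c, d, e, f}
  B1:  IN={a, b, c, d, f}  OUT={a, b, c, d, f}
  B2:  IN={a, b, c, d, f}  OUT={a, b, e, f}
  B3:  IN={a, b, e, f}  OUT={a, b, e, f}
  B4:  IN={a, b, e, f}  OUT={}

Merge at B2: OUT[B2] = IN[B3] = {a, b, e, f}

Answer: {a, b, e, f}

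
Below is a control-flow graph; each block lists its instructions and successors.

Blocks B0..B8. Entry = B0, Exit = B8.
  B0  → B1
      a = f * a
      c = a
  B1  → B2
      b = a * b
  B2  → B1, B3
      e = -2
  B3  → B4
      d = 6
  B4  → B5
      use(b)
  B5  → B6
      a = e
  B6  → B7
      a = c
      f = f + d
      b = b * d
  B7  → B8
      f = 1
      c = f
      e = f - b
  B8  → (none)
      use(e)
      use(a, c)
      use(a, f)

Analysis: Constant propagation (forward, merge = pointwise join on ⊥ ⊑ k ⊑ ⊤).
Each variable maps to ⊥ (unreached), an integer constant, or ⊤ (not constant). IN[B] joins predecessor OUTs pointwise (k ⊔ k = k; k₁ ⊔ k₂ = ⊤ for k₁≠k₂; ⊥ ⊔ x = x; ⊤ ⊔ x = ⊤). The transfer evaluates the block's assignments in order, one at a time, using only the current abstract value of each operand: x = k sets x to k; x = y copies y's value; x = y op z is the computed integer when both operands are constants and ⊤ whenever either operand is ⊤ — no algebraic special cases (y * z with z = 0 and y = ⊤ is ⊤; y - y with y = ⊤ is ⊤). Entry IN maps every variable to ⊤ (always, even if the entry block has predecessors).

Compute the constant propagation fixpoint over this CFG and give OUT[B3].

Converged values:
  B0: | IN=(all ⊤) | OUT=(all ⊤)
  B1: | IN=(all ⊤) | OUT=(all ⊤)
  B2: | IN=(all ⊤) | OUT={e:-2; rest ⊤}
  B3: | IN={e:-2; rest ⊤} | OUT={d:6, e:-2; rest ⊤}
  B4: | IN={d:6, e:-2; rest ⊤} | OUT={d:6, e:-2; rest ⊤}
  B5: | IN={d:6, e:-2; rest ⊤} | OUT={a:-2, d:6, e:-2; rest ⊤}
  B6: | IN={a:-2, d:6, e:-2; rest ⊤} | OUT={d:6, e:-2; rest ⊤}
  B7: | IN={d:6, e:-2; rest ⊤} | OUT={c:1, d:6, f:1; rest ⊤}
  B8: | IN={c:1, d:6, f:1; rest ⊤} | OUT={c:1, d:6, f:1; rest ⊤}

Merge at B3: IN[B3] = OUT[B2] = {a: ⊤, b: ⊤, c: ⊤, d: ⊤, e: -2, f: ⊤}
Applying B3's transfer function to that IN value gives OUT[B3] (row B3 above).

Answer: {a: ⊤, b: ⊤, c: ⊤, d: 6, e: -2, f: ⊤}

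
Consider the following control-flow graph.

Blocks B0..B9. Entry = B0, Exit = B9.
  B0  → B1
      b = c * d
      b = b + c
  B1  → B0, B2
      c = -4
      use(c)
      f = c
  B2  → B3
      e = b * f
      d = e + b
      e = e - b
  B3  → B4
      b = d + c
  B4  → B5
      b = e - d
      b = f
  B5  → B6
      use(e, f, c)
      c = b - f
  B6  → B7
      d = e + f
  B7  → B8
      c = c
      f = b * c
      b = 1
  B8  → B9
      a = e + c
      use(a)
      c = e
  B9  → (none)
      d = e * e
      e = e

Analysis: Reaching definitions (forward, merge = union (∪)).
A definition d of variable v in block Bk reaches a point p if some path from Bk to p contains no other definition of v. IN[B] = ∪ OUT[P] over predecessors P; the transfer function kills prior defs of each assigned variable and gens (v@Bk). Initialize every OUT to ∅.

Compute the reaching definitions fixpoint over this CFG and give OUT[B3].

Converged values:
  B0: | IN={b@B0, c@B1, f@B1} | OUT={b@B0, c@B1, f@B1}
  B1: | IN={b@B0, c@B1, f@B1} | OUT={b@B0, c@B1, f@B1}
  B2: | IN={b@B0, c@B1, f@B1} | OUT={b@B0, c@B1, d@B2, e@B2, f@B1}
  B3: | IN={b@B0, c@B1, d@B2, e@B2, f@B1} | OUT={b@B3, c@B1, d@B2, e@B2, f@B1}
  B4: | IN={b@B3, c@B1, d@B2, e@B2, f@B1} | OUT={b@B4, c@B1, d@B2, e@B2, f@B1}
  B5: | IN={b@B4, c@B1, d@B2, e@B2, f@B1} | OUT={b@B4, c@B5, d@B2, e@B2, f@B1}
  B6: | IN={b@B4, c@B5, d@B2, e@B2, f@B1} | OUT={b@B4, c@B5, d@B6, e@B2, f@B1}
  B7: | IN={b@B4, c@B5, d@B6, e@B2, f@B1} | OUT={b@B7, c@B7, d@B6, e@B2, f@B7}
  B8: | IN={b@B7, c@B7, d@B6, e@B2, f@B7} | OUT={a@B8, b@B7, c@B8, d@B6, e@B2, f@B7}
  B9: | IN={a@B8, b@B7, c@B8, d@B6, e@B2, f@B7} | OUT={a@B8, b@B7, c@B8, d@B9, e@B9, f@B7}

Merge at B3: IN[B3] = OUT[B2] = {b@B0, c@B1, d@B2, e@B2, f@B1}
Applying B3's transfer function to that IN value gives OUT[B3] (row B3 above).

Answer: {b@B3, c@B1, d@B2, e@B2, f@B1}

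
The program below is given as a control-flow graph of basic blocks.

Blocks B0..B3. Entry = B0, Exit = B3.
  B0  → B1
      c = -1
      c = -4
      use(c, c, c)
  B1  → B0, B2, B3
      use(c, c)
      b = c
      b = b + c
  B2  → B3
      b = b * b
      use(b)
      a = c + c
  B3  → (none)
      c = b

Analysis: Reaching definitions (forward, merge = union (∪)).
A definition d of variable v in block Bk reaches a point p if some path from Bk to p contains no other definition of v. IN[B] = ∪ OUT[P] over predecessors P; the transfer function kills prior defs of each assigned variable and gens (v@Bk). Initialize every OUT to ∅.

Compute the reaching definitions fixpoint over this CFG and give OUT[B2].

Fixpoint table:
  B0:   IN={b@B1, c@B0}   OUT={b@B1, c@B0}
  B1:   IN={b@B1, c@B0}   OUT={b@B1, c@B0}
  B2:   IN={b@B1, c@B0}   OUT={a@B2, b@B2, c@B0}
  B3:   IN={a@B2, b@B1, b@B2, c@B0}   OUT={a@B2, b@B1, b@B2, c@B3}

Merge at B2: IN[B2] = OUT[B1] = {b@B1, c@B0}
Applying B2's transfer function to that IN value gives OUT[B2] (row B2 above).

Answer: {a@B2, b@B2, c@B0}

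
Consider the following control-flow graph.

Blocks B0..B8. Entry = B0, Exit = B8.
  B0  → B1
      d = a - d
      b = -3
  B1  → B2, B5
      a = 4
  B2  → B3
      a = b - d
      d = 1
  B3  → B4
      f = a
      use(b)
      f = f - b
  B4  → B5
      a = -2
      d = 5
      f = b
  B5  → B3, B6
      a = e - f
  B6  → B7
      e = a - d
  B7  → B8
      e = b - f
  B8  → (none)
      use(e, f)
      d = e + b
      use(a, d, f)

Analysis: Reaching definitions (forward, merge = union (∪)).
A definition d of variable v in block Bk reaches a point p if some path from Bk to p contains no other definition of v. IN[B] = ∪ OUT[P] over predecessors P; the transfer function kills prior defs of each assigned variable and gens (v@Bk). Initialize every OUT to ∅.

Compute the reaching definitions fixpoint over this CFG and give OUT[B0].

Fixpoint table:
  B0: | IN={} | OUT={b@B0, d@B0}
  B1: | IN={b@B0, d@B0} | OUT={a@B1, b@B0, d@B0}
  B2: | IN={a@B1, b@B0, d@B0} | OUT={a@B2, b@B0, d@B2}
  B3: | IN={a@B2, a@B5, b@B0, d@B0, d@B2, d@B4, f@B4} | OUT={a@B2, a@B5, b@B0, d@B0, d@B2, d@B4, f@B3}
  B4: | IN={a@B2, a@B5, b@B0, d@B0, d@B2, d@B4, f@B3} | OUT={a@B4, b@B0, d@B4, f@B4}
  B5: | IN={a@B1, a@B4, b@B0, d@B0, d@B4, f@B4} | OUT={a@B5, b@B0, d@B0, d@B4, f@B4}
  B6: | IN={a@B5, b@B0, d@B0, d@B4, f@B4} | OUT={a@B5, b@B0, d@B0, d@B4, e@B6, f@B4}
  B7: | IN={a@B5, b@B0, d@B0, d@B4, e@B6, f@B4} | OUT={a@B5, b@B0, d@B0, d@B4, e@B7, f@B4}
  B8: | IN={a@B5, b@B0, d@B0, d@B4, e@B7, f@B4} | OUT={a@B5, b@B0, d@B8, e@B7, f@B4}

B0 is the boundary node: IN[B0] = {}
Applying B0's transfer function to that IN value gives OUT[B0] (row B0 above).

Answer: {b@B0, d@B0}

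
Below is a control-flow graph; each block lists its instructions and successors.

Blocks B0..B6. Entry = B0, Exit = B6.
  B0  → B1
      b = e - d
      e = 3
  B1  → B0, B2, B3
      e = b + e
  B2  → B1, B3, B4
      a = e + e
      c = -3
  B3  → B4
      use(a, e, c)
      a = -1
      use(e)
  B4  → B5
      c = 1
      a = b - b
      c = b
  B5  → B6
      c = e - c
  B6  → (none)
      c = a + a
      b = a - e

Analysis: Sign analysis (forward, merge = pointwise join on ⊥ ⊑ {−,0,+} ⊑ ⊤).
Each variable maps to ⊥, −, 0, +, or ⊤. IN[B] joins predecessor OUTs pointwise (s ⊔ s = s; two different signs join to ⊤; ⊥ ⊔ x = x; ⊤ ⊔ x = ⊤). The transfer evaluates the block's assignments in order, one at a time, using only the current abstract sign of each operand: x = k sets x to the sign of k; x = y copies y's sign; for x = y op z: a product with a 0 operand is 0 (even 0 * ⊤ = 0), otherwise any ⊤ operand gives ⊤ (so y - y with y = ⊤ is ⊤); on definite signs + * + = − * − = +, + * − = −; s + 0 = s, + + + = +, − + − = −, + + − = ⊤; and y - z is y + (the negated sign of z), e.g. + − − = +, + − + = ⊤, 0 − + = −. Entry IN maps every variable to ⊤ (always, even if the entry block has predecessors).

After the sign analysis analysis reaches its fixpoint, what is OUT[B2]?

Per-block solution:
  B0:  IN=(all ⊤)  OUT={e:+; rest ⊤}
  B1:  IN=(all ⊤)  OUT=(all ⊤)
  B2:  IN=(all ⊤)  OUT={c:-; rest ⊤}
  B3:  IN=(all ⊤)  OUT={a:-; rest ⊤}
  B4:  IN=(all ⊤)  OUT=(all ⊤)
  B5:  IN=(all ⊤)  OUT=(all ⊤)
  B6:  IN=(all ⊤)  OUT=(all ⊤)

Merge at B2: IN[B2] = OUT[B1] = {a: ⊤, b: ⊤, c: ⊤, d: ⊤, e: ⊤, f: ⊤}
Applying B2's transfer function to that IN value gives OUT[B2] (row B2 above).

Answer: {a: ⊤, b: ⊤, c: -, d: ⊤, e: ⊤, f: ⊤}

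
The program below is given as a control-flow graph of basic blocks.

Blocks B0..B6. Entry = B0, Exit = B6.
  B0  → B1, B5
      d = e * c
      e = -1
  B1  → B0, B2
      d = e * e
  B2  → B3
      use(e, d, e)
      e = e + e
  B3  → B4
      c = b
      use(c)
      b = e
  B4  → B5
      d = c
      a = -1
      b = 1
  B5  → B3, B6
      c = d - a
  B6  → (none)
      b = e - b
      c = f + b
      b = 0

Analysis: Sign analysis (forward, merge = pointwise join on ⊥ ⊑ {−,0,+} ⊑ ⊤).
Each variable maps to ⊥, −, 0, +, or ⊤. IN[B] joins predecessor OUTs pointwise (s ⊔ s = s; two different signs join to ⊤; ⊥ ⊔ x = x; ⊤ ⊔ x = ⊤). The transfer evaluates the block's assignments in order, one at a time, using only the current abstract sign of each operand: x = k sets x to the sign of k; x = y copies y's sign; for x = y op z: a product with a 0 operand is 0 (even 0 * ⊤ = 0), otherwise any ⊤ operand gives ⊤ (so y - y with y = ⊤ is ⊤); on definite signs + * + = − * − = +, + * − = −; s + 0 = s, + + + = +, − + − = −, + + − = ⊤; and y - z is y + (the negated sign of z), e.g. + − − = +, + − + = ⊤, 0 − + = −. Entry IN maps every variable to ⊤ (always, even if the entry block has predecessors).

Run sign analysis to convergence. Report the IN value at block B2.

Answer: {a: ⊤, b: ⊤, c: ⊤, d: +, e: -, f: ⊤}

Trace:
Converged values:
  B0:  IN=(all ⊤)  OUT={e:-; rest ⊤}
  B1:  IN={e:-; rest ⊤}  OUT={d:+, e:-; rest ⊤}
  B2:  IN={d:+, e:-; rest ⊤}  OUT={d:+, e:-; rest ⊤}
  B3:  IN={e:-; rest ⊤}  OUT={b:-, e:-; rest ⊤}
  B4:  IN={b:-, e:-; rest ⊤}  OUT={a:-, b:+, e:-; rest ⊤}
  B5:  IN={e:-; rest ⊤}  OUT={e:-; rest ⊤}
  B6:  IN={e:-; rest ⊤}  OUT={b:0, e:-; rest ⊤}

Merge at B2: IN[B2] = OUT[B1] = {a: ⊤, b: ⊤, c: ⊤, d: +, e: -, f: ⊤}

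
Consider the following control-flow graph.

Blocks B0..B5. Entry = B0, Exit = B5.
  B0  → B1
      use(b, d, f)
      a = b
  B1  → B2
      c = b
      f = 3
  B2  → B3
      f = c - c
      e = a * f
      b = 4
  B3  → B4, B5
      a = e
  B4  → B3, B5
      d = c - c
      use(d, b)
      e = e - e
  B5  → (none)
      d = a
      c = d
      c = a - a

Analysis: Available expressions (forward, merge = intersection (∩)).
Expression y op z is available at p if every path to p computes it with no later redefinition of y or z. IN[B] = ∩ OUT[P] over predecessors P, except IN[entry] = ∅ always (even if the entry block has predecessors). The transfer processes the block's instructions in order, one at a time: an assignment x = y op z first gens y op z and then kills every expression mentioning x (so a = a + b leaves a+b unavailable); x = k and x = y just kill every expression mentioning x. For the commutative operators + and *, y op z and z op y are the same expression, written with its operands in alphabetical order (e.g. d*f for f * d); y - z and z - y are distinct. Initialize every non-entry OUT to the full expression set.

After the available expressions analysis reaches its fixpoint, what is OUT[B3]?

Answer: {c-c}

Derivation:
Converged values:
  B0:   IN={}   OUT={}
  B1:   IN={}   OUT={}
  B2:   IN={}   OUT={a*f, c-c}
  B3:   IN={c-c}   OUT={c-c}
  B4:   IN={c-c}   OUT={c-c}
  B5:   IN={c-c}   OUT={a-a}

Merge at B3: IN[B3] = OUT[B2] ∩ OUT[B4] = {c-c}
Applying B3's transfer function to that IN value gives OUT[B3] (row B3 above).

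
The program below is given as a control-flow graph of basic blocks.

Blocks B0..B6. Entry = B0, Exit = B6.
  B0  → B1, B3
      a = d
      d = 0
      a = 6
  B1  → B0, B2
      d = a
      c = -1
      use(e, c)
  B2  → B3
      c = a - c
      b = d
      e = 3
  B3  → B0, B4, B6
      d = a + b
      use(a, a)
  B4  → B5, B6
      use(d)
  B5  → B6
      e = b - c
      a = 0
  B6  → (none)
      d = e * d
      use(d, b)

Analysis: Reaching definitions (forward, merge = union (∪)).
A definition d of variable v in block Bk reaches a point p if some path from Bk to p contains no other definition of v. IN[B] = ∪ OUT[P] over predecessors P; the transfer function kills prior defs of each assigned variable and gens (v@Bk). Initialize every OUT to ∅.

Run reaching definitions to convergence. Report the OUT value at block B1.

Answer: {a@B0, b@B2, c@B1, d@B1, e@B2}

Working:
Converged values:
  B0:   IN={a@B0, b@B2, c@B1, c@B2, d@B1, d@B3, e@B2}   OUT={a@B0, b@B2, c@B1, c@B2, d@B0, e@B2}
  B1:   IN={a@B0, b@B2, c@B1, c@B2, d@B0, e@B2}   OUT={a@B0, b@B2, c@B1, d@B1, e@B2}
  B2:   IN={a@B0, b@B2, c@B1, d@B1, e@B2}   OUT={a@B0, b@B2, c@B2, d@B1, e@B2}
  B3:   IN={a@B0, b@B2, c@B1, c@B2, d@B0, d@B1, e@B2}   OUT={a@B0, b@B2, c@B1, c@B2, d@B3, e@B2}
  B4:   IN={a@B0, b@B2, c@B1, c@B2, d@B3, e@B2}   OUT={a@B0, b@B2, c@B1, c@B2, d@B3, e@B2}
  B5:   IN={a@B0, b@B2, c@B1, c@B2, d@B3, e@B2}   OUT={a@B5, b@B2, c@B1, c@B2, d@B3, e@B5}
  B6:   IN={a@B0, a@B5, b@B2, c@B1, c@B2, d@B3, e@B2, e@B5}   OUT={a@B0, a@B5, b@B2, c@B1, c@B2, d@B6, e@B2, e@B5}

Merge at B1: IN[B1] = OUT[B0] = {a@B0, b@B2, c@B1, c@B2, d@B0, e@B2}
Applying B1's transfer function to that IN value gives OUT[B1] (row B1 above).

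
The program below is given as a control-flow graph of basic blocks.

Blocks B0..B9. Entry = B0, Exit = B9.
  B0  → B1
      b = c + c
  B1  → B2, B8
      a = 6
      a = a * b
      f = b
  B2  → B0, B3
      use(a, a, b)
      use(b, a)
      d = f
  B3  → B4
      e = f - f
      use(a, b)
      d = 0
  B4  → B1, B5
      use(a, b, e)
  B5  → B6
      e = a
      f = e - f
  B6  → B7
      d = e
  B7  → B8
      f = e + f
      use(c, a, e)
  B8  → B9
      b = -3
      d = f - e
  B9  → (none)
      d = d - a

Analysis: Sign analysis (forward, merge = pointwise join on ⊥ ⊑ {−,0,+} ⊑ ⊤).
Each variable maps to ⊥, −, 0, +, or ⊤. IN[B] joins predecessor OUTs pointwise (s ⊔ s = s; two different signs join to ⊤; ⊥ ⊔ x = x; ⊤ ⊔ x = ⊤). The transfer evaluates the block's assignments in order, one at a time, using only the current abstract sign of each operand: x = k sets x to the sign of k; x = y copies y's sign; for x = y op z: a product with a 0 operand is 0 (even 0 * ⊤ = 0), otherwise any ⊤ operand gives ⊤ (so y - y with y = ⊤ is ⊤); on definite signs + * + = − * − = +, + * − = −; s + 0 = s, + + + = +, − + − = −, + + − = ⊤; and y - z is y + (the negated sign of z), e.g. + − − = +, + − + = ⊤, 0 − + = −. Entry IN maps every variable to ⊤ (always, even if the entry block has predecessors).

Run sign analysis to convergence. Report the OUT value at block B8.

Per-block solution:
  B0:  IN=(all ⊤)  OUT=(all ⊤)
  B1:  IN=(all ⊤)  OUT=(all ⊤)
  B2:  IN=(all ⊤)  OUT=(all ⊤)
  B3:  IN=(all ⊤)  OUT={d:0; rest ⊤}
  B4:  IN={d:0; rest ⊤}  OUT={d:0; rest ⊤}
  B5:  IN={d:0; rest ⊤}  OUT={d:0; rest ⊤}
  B6:  IN={d:0; rest ⊤}  OUT=(all ⊤)
  B7:  IN=(all ⊤)  OUT=(all ⊤)
  B8:  IN=(all ⊤)  OUT={b:-; rest ⊤}
  B9:  IN={b:-; rest ⊤}  OUT={b:-; rest ⊤}

Merge at B8: IN[B8] = OUT[B1] ⊔ OUT[B7] = {a: ⊤, b: ⊤, c: ⊤, d: ⊤, e: ⊤, f: ⊤}
Applying B8's transfer function to that IN value gives OUT[B8] (row B8 above).

Answer: {a: ⊤, b: -, c: ⊤, d: ⊤, e: ⊤, f: ⊤}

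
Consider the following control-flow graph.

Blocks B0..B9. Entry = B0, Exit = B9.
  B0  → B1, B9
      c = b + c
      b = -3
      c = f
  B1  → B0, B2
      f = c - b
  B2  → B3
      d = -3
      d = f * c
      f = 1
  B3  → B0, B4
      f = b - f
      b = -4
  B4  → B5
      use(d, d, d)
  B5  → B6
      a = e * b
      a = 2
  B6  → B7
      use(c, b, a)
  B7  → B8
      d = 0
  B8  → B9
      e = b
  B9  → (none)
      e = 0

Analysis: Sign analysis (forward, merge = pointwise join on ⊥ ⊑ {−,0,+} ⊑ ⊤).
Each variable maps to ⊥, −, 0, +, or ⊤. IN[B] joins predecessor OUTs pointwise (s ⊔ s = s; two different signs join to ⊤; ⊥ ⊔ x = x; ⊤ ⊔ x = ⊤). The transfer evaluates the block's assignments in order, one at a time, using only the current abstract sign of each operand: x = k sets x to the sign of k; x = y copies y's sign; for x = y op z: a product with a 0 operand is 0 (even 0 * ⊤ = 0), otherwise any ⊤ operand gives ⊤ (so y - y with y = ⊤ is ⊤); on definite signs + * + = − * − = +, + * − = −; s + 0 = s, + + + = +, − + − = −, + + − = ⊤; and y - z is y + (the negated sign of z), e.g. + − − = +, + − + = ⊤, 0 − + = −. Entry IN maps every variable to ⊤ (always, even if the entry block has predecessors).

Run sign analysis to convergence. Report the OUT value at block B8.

Answer: {a: +, b: -, c: ⊤, d: 0, e: -, f: -}

Working:
Per-block solution:
  B0: | IN=(all ⊤) | OUT={b:-; rest ⊤}
  B1: | IN={b:-; rest ⊤} | OUT={b:-; rest ⊤}
  B2: | IN={b:-; rest ⊤} | OUT={b:-, f:+; rest ⊤}
  B3: | IN={b:-, f:+; rest ⊤} | OUT={b:-, f:-; rest ⊤}
  B4: | IN={b:-, f:-; rest ⊤} | OUT={b:-, f:-; rest ⊤}
  B5: | IN={b:-, f:-; rest ⊤} | OUT={a:+, b:-, f:-; rest ⊤}
  B6: | IN={a:+, b:-, f:-; rest ⊤} | OUT={a:+, b:-, f:-; rest ⊤}
  B7: | IN={a:+, b:-, f:-; rest ⊤} | OUT={a:+, b:-, d:0, f:-; rest ⊤}
  B8: | IN={a:+, b:-, d:0, f:-; rest ⊤} | OUT={a:+, b:-, d:0, e:-, f:-; rest ⊤}
  B9: | IN={b:-; rest ⊤} | OUT={b:-, e:0; rest ⊤}

Merge at B8: IN[B8] = OUT[B7] = {a: +, b: -, c: ⊤, d: 0, e: ⊤, f: -}
Applying B8's transfer function to that IN value gives OUT[B8] (row B8 above).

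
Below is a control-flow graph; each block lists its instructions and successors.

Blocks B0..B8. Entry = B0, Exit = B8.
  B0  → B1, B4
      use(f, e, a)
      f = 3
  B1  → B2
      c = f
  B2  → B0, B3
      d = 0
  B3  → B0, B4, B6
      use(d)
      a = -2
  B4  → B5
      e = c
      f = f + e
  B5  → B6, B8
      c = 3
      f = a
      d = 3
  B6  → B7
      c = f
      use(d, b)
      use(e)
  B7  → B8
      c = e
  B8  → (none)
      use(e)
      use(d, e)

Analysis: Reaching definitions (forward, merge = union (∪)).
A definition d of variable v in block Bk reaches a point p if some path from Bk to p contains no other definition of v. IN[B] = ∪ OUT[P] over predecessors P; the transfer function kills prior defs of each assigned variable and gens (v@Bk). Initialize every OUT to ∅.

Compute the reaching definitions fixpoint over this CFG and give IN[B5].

Answer: {a@B3, c@B1, d@B2, e@B4, f@B4}

Trace:
Fixpoint table:
  B0:   IN={a@B3, c@B1, d@B2, f@B0}   OUT={a@B3, c@B1, d@B2, f@B0}
  B1:   IN={a@B3, c@B1, d@B2, f@B0}   OUT={a@B3, c@B1, d@B2, f@B0}
  B2:   IN={a@B3, c@B1, d@B2, f@B0}   OUT={a@B3, c@B1, d@B2, f@B0}
  B3:   IN={a@B3, c@B1, d@B2, f@B0}   OUT={a@B3, c@B1, d@B2, f@B0}
  B4:   IN={a@B3, c@B1, d@B2, f@B0}   OUT={a@B3, c@B1, d@B2, e@B4, f@B4}
  B5:   IN={a@B3, c@B1, d@B2, e@B4, f@B4}   OUT={a@B3, c@B5, d@B5, e@B4, f@B5}
  B6:   IN={a@B3, c@B1, c@B5, d@B2, d@B5, e@B4, f@B0, f@B5}   OUT={a@B3, c@B6, d@B2, d@B5, e@B4, f@B0, f@B5}
  B7:   IN={a@B3, c@B6, d@B2, d@B5, e@B4, f@B0, f@B5}   OUT={a@B3, c@B7, d@B2, d@B5, e@B4, f@B0, f@B5}
  B8:   IN={a@B3, c@B5, c@B7, d@B2, d@B5, e@B4, f@B0, f@B5}   OUT={a@B3, c@B5, c@B7, d@B2, d@B5, e@B4, f@B0, f@B5}

Merge at B5: IN[B5] = OUT[B4] = {a@B3, c@B1, d@B2, e@B4, f@B4}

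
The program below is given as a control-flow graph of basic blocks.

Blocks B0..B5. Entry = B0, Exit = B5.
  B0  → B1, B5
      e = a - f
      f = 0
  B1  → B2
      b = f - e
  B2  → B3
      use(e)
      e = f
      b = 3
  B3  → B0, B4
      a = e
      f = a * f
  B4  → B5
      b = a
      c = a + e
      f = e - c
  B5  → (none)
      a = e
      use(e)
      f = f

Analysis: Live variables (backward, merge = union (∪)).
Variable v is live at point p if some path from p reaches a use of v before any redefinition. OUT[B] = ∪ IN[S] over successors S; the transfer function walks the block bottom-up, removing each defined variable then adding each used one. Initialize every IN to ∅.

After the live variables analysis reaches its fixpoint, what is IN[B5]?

Fixpoint table:
  B0:  IN={a, f}  OUT={e, f}
  B1:  IN={e, f}  OUT={e, f}
  B2:  IN={e, f}  OUT={e, f}
  B3:  IN={e, f}  OUT={a, e, f}
  B4:  IN={a, e}  OUT={e, f}
  B5:  IN={e, f}  OUT={}

B5 is the boundary node: OUT[B5] = {}
Applying B5's transfer function to that OUT value gives IN[B5] (row B5 above).

Answer: {e, f}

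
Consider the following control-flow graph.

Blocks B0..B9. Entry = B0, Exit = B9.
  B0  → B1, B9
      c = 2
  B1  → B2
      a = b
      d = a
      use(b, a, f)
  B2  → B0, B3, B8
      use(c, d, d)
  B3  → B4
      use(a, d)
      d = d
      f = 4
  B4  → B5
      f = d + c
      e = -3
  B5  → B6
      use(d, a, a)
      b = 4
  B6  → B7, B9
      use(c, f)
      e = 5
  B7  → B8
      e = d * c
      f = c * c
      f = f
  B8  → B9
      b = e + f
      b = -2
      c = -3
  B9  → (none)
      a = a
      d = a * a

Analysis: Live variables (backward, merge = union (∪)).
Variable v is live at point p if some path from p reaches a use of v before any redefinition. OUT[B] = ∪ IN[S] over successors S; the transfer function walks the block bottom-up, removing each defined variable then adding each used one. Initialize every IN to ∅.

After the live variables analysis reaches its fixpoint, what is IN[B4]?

Answer: {a, c, d}

Trace:
Converged values:
  B0:  IN={a, b, e, f}  OUT={a, b, c, e, f}
  B1:  IN={b, c, e, f}  OUT={a, b, c, d, e, f}
  B2:  IN={a, b, c, d, e, f}  OUT={a, b, c, d, e, f}
  B3:  IN={a, c, d}  OUT={a, c, d}
  B4:  IN={a, c, d}  OUT={a, c, d, f}
  B5:  IN={a, c, d, f}  OUT={a, c, d, f}
  B6:  IN={a, c, d, f}  OUT={a, c, d}
  B7:  IN={a, c, d}  OUT={a, e, f}
  B8:  IN={a, e, f}  OUT={a}
  B9:  IN={a}  OUT={}

Merge at B4: OUT[B4] = IN[B5] = {a, c, d, f}
Applying B4's transfer function to that OUT value gives IN[B4] (row B4 above).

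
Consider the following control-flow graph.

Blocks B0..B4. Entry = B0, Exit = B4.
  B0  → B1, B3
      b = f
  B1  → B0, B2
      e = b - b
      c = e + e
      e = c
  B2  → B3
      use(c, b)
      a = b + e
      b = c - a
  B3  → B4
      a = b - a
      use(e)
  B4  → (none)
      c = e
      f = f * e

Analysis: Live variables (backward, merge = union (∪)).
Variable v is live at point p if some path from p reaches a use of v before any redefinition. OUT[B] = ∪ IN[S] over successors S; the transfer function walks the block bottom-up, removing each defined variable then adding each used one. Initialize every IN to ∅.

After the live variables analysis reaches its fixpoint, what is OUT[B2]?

Fixpoint table:
  B0:   IN={a, e, f}   OUT={a, b, e, f}
  B1:   IN={a, b, f}   OUT={a, b, c, e, f}
  B2:   IN={b, c, e, f}   OUT={a, b, e, f}
  B3:   IN={a, b, e, f}   OUT={e, f}
  B4:   IN={e, f}   OUT={}

Merge at B2: OUT[B2] = IN[B3] = {a, b, e, f}

Answer: {a, b, e, f}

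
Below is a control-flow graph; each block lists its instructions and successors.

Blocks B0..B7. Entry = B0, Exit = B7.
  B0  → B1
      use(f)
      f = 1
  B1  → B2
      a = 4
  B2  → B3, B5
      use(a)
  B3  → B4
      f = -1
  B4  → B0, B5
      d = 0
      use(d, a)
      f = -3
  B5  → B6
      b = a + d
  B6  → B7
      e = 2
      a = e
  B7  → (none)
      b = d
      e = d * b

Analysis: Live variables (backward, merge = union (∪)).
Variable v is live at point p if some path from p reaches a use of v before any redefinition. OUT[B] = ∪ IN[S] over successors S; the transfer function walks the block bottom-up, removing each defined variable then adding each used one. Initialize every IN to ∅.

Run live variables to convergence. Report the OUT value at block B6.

Converged values:
  B0:  IN={d, f}  OUT={d}
  B1:  IN={d}  OUT={a, d}
  B2:  IN={a, d}  OUT={a, d}
  B3:  IN={a}  OUT={a}
  B4:  IN={a}  OUT={a, d, f}
  B5:  IN={a, d}  OUT={d}
  B6:  IN={d}  OUT={d}
  B7:  IN={d}  OUT={}

Merge at B6: OUT[B6] = IN[B7] = {d}

Answer: {d}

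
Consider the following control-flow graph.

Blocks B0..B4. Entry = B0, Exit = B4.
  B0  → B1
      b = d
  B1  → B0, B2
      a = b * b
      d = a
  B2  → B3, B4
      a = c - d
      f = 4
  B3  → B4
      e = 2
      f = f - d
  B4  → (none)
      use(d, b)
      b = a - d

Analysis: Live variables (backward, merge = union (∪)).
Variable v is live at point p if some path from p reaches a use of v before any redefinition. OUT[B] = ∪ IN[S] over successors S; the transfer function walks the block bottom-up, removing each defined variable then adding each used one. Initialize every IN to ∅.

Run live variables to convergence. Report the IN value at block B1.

Fixpoint table:
  B0: | IN={c, d} | OUT={b, c}
  B1: | IN={b, c} | OUT={b, c, d}
  B2: | IN={b, c, d} | OUT={a, b, d, f}
  B3: | IN={a, b, d, f} | OUT={a, b, d}
  B4: | IN={a, b, d} | OUT={}

Merge at B1: OUT[B1] = IN[B0] ⊔ IN[B2] = {b, c, d}
Applying B1's transfer function to that OUT value gives IN[B1] (row B1 above).

Answer: {b, c}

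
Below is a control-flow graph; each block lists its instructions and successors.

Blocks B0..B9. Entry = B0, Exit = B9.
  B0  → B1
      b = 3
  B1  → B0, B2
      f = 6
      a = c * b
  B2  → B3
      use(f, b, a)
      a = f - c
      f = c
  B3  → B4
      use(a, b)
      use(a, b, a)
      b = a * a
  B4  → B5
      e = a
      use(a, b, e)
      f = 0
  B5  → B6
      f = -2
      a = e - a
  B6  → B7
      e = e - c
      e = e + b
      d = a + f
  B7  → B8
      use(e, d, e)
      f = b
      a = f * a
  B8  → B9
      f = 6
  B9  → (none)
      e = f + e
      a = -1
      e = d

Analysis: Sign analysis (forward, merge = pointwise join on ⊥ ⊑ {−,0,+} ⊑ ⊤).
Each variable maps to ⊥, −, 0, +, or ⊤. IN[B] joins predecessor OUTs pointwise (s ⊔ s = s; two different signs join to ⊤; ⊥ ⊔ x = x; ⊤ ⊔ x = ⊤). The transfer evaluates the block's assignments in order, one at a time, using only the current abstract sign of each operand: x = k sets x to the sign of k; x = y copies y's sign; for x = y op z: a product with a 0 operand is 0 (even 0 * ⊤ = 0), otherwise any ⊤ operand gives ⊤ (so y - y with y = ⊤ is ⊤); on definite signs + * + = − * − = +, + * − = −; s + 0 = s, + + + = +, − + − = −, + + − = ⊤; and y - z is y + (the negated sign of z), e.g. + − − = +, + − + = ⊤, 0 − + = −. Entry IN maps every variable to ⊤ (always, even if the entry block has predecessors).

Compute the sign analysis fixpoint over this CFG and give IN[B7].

Answer: {a: ⊤, b: ⊤, c: ⊤, d: ⊤, e: ⊤, f: -}

Working:
Per-block solution:
  B0:  IN=(all ⊤)  OUT={b:+; rest ⊤}
  B1:  IN={b:+; rest ⊤}  OUT={b:+, f:+; rest ⊤}
  B2:  IN={b:+, f:+; rest ⊤}  OUT={b:+; rest ⊤}
  B3:  IN={b:+; rest ⊤}  OUT=(all ⊤)
  B4:  IN=(all ⊤)  OUT={f:0; rest ⊤}
  B5:  IN={f:0; rest ⊤}  OUT={f:-; rest ⊤}
  B6:  IN={f:-; rest ⊤}  OUT={f:-; rest ⊤}
  B7:  IN={f:-; rest ⊤}  OUT=(all ⊤)
  B8:  IN=(all ⊤)  OUT={f:+; rest ⊤}
  B9:  IN={f:+; rest ⊤}  OUT={a:-, f:+; rest ⊤}

Merge at B7: IN[B7] = OUT[B6] = {a: ⊤, b: ⊤, c: ⊤, d: ⊤, e: ⊤, f: -}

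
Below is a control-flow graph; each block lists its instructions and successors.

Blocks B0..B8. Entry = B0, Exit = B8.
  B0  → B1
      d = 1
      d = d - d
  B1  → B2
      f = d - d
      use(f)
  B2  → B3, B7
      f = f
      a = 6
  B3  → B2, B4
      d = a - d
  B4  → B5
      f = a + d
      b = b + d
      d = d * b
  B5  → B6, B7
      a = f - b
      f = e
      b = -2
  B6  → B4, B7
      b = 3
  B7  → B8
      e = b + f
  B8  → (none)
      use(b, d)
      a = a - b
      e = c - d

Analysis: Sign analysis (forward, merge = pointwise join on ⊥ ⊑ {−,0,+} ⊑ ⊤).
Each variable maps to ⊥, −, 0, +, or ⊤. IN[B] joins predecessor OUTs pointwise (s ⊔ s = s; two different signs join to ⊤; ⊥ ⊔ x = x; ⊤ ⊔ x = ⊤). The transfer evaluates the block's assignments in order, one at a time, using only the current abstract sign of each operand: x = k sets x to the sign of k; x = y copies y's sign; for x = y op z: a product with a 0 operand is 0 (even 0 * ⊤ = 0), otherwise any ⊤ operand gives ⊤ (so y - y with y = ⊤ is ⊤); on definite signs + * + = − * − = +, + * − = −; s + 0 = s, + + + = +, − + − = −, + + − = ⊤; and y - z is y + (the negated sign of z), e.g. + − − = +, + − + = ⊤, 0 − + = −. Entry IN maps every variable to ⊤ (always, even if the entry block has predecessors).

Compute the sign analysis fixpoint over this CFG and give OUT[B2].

Fixpoint table:
  B0:  IN=(all ⊤)  OUT=(all ⊤)
  B1:  IN=(all ⊤)  OUT=(all ⊤)
  B2:  IN=(all ⊤)  OUT={a:+; rest ⊤}
  B3:  IN={a:+; rest ⊤}  OUT={a:+; rest ⊤}
  B4:  IN=(all ⊤)  OUT=(all ⊤)
  B5:  IN=(all ⊤)  OUT={b:-; rest ⊤}
  B6:  IN={b:-; rest ⊤}  OUT={b:+; rest ⊤}
  B7:  IN=(all ⊤)  OUT=(all ⊤)
  B8:  IN=(all ⊤)  OUT=(all ⊤)

Merge at B2: IN[B2] = OUT[B1] ⊔ OUT[B3] = {a: ⊤, b: ⊤, c: ⊤, d: ⊤, e: ⊤, f: ⊤}
Applying B2's transfer function to that IN value gives OUT[B2] (row B2 above).

Answer: {a: +, b: ⊤, c: ⊤, d: ⊤, e: ⊤, f: ⊤}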